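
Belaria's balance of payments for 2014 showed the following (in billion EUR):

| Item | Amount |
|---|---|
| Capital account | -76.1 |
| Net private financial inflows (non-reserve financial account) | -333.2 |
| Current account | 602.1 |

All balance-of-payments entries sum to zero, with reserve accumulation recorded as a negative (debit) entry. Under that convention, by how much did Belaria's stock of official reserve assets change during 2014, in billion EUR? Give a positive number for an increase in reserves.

192.8

Official reserve transactions balance = -(602.1 + (-76.1) + (-333.2)) = -192.8
An accumulation of reserves is recorded as a debit (negative entry), so the change in the stock of reserves is the negative of that balance.
Change in official reserves = -(-192.8) = 192.8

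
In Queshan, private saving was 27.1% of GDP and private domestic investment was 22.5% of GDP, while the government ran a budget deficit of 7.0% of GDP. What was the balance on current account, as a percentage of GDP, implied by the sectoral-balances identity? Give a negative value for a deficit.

-2.4

By the sectoral-balances identity, CA = (S_private - I) + (T - G).
Private balance = 27.1 - 22.5 = 4.6
Government balance (T - G) = -7.0
CA = 4.6 + (-7.0) = -2.4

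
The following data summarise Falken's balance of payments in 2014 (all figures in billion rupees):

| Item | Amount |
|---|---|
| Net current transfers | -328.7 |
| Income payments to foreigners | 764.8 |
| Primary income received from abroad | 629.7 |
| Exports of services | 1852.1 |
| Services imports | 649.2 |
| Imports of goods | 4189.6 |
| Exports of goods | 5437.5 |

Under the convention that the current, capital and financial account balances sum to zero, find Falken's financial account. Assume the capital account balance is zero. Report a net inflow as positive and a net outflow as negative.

Goods balance = 5437.5 - 4189.6 = 1247.9
Services balance = 1852.1 - 649.2 = 1202.9
Trade balance (goods + services) = 1247.9 + 1202.9 = 2450.8
Net primary income = 629.7 - 764.8 = -135.1
Net secondary income = -328.7
Current account = 2450.8 + (-135.1) + (-328.7) = 1987.0
Financial account = -(1987.0) = -1987.0

-1987.0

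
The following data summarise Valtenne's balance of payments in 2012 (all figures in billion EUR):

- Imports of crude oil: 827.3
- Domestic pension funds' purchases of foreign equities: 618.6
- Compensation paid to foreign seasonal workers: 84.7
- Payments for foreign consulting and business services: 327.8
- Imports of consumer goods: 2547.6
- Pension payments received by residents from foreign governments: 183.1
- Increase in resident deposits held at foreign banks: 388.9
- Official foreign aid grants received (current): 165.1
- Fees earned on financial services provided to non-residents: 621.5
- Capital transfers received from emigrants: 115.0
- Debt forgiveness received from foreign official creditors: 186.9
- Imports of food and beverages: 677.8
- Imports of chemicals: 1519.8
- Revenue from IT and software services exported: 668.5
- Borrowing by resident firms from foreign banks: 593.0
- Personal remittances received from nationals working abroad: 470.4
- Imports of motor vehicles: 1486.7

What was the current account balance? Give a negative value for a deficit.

-5363.1

Goods: -827.3 - 1486.7 - 677.8 - 2547.6 - 1519.8 = -7059.2
Services: 668.5 - 327.8 + 621.5 = 962.2
Primary income: -84.7
Secondary income: 470.4 + 183.1 + 165.1 = 818.6
Current account = (-7059.2) + 962.2 + (-84.7) + 818.6 = -5363.1
(Excluded from the current account — financial account: domestic pension funds' purchases of foreign equities 618.6, increase in resident deposits held at foreign banks 388.9, borrowing by resident firms from foreign banks 593.0; capital account: capital transfers received from emigrants 115.0, debt forgiveness received from foreign official creditors 186.9.)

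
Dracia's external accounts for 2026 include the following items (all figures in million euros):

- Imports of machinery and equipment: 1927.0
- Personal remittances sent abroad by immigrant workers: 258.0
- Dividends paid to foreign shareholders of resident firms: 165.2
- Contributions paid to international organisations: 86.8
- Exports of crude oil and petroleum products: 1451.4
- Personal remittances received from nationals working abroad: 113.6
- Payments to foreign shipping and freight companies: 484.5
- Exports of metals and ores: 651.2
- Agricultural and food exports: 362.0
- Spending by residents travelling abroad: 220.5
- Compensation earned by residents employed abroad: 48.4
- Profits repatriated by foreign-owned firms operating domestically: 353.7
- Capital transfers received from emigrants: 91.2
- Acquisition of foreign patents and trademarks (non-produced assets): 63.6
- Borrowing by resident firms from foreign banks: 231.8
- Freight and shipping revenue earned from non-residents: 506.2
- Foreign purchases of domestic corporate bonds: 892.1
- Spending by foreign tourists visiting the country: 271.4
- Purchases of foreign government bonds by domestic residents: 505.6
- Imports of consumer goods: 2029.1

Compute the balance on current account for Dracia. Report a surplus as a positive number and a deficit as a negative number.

Goods: 362.0 + 1451.4 - 2029.1 + 651.2 - 1927.0 = -1491.5
Services: -484.5 - 220.5 + 506.2 + 271.4 = 72.6
Primary income: -165.2 + 48.4 - 353.7 = -470.5
Secondary income: 113.6 - 258.0 - 86.8 = -231.2
Current account = (-1491.5) + 72.6 + (-470.5) + (-231.2) = -2120.6
(Excluded from the current account — capital account: capital transfers received from emigrants 91.2, acquisition of foreign patents and trademarks (non-produced assets) 63.6; financial account: borrowing by resident firms from foreign banks 231.8, foreign purchases of domestic corporate bonds 892.1, purchases of foreign government bonds by domestic residents 505.6.)

-2120.6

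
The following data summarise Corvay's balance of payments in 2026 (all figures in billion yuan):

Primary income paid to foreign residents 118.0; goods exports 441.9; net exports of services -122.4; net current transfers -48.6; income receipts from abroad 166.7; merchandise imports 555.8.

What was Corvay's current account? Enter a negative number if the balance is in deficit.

Goods balance = 441.9 - 555.8 = -113.9
Services balance = -122.4
Trade balance (goods + services) = -113.9 + (-122.4) = -236.3
Net primary income = 166.7 - 118.0 = 48.7
Net secondary income = -48.6
Current account = -236.3 + 48.7 + (-48.6) = -236.2

-236.2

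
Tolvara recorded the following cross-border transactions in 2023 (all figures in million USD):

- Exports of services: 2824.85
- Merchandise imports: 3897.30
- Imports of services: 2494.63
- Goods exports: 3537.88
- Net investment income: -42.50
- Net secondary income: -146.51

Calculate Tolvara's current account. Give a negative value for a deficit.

Goods balance = 3537.88 - 3897.30 = -359.42
Services balance = 2824.85 - 2494.63 = 330.22
Trade balance (goods + services) = -359.42 + 330.22 = -29.20
Net primary income = -42.50
Net secondary income = -146.51
Current account = -29.20 + (-42.50) + (-146.51) = -218.21

-218.21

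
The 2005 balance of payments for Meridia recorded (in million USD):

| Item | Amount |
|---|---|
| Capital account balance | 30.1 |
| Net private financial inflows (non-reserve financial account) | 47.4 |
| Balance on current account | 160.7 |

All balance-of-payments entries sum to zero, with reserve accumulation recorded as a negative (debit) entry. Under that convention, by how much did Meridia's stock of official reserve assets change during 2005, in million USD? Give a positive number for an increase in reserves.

238.2

Official reserve transactions balance = -(160.7 + 30.1 + 47.4) = -238.2
An accumulation of reserves is recorded as a debit (negative entry), so the change in the stock of reserves is the negative of that balance.
Change in official reserves = -(-238.2) = 238.2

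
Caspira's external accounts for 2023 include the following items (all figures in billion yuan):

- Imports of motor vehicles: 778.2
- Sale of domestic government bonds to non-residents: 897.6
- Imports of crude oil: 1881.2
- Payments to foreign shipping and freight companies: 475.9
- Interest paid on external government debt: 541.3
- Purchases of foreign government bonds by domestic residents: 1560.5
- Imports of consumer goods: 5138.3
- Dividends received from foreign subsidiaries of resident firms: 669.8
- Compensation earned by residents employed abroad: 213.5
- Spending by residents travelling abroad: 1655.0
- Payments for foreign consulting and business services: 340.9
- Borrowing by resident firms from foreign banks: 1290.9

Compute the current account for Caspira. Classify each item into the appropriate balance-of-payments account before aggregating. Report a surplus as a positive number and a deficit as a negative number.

Goods: -5138.3 - 778.2 - 1881.2 = -7797.7
Services: -340.9 - 475.9 - 1655.0 = -2471.8
Primary income: -541.3 + 213.5 + 669.8 = 342.0
Current account = (-7797.7) + (-2471.8) + 342.0 = -9927.5
(Excluded from the current account — financial account: sale of domestic government bonds to non-residents 897.6, purchases of foreign government bonds by domestic residents 1560.5, borrowing by resident firms from foreign banks 1290.9.)

-9927.5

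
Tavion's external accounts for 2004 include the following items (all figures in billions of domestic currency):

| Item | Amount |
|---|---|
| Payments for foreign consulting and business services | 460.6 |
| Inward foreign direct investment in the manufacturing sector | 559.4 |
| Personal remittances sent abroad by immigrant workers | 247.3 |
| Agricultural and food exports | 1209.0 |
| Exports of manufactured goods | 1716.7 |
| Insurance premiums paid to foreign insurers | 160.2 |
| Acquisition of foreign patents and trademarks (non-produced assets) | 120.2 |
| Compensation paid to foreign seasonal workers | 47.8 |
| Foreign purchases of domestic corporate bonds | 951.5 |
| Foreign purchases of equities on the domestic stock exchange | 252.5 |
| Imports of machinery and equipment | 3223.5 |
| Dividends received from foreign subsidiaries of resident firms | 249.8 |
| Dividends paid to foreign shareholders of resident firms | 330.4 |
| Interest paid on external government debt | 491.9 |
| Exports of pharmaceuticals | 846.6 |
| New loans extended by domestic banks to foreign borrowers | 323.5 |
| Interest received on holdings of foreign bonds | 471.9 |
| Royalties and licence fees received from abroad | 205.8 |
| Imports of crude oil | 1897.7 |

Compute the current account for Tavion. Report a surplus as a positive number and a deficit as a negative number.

-2159.6

Goods: 846.6 + 1716.7 - 3223.5 + 1209.0 - 1897.7 = -1348.9
Services: 205.8 - 160.2 - 460.6 = -415.0
Primary income: 471.9 - 491.9 - 47.8 + 249.8 - 330.4 = -148.4
Secondary income: -247.3
Current account = (-1348.9) + (-415.0) + (-148.4) + (-247.3) = -2159.6
(Excluded from the current account — financial account: inward foreign direct investment in the manufacturing sector 559.4, foreign purchases of domestic corporate bonds 951.5, foreign purchases of equities on the domestic stock exchange 252.5, new loans extended by domestic banks to foreign borrowers 323.5; capital account: acquisition of foreign patents and trademarks (non-produced assets) 120.2.)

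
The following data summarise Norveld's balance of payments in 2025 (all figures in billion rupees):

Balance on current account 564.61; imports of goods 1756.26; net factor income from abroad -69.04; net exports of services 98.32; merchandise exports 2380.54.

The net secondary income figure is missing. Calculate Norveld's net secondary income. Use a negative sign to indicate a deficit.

Current account = goods balance + services balance + net primary income + net secondary income
Sum of the known components = 653.56
Net secondary income = CA - (known components) = 564.61 - 653.56 = -88.95

-88.95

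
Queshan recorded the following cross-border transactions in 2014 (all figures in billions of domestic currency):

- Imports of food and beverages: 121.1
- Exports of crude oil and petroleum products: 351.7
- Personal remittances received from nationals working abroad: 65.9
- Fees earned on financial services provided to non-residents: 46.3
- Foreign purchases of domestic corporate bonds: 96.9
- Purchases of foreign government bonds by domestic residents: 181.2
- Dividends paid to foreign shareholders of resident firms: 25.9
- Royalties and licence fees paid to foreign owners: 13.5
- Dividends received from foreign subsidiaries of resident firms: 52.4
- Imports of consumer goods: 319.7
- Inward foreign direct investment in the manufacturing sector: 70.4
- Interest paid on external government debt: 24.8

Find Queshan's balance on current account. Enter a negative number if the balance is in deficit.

11.3

Goods: 351.7 - 121.1 - 319.7 = -89.1
Services: -13.5 + 46.3 = 32.8
Primary income: 52.4 - 24.8 - 25.9 = 1.7
Secondary income: 65.9
Current account = (-89.1) + 32.8 + 1.7 + 65.9 = 11.3
(Excluded from the current account — financial account: foreign purchases of domestic corporate bonds 96.9, purchases of foreign government bonds by domestic residents 181.2, inward foreign direct investment in the manufacturing sector 70.4.)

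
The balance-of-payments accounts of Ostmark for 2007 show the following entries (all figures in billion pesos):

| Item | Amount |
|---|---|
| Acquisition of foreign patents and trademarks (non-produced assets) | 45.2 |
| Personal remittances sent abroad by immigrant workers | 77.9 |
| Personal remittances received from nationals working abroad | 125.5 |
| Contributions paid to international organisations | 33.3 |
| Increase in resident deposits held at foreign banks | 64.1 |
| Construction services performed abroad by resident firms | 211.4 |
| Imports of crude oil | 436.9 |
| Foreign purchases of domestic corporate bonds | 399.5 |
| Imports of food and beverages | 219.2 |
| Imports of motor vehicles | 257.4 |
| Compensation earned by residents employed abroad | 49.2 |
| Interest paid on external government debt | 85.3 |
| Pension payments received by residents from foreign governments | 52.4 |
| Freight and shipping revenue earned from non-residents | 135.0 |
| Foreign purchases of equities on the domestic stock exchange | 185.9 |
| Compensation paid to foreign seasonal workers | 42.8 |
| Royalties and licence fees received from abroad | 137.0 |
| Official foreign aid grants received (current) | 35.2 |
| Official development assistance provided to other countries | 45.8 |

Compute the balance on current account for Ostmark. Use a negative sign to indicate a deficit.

Goods: -219.2 - 257.4 - 436.9 = -913.5
Services: 135.0 + 137.0 + 211.4 = 483.4
Primary income: 49.2 - 42.8 - 85.3 = -78.9
Secondary income: -77.9 - 33.3 - 45.8 + 35.2 + 125.5 + 52.4 = 56.1
Current account = (-913.5) + 483.4 + (-78.9) + 56.1 = -452.9
(Excluded from the current account — capital account: acquisition of foreign patents and trademarks (non-produced assets) 45.2; financial account: increase in resident deposits held at foreign banks 64.1, foreign purchases of domestic corporate bonds 399.5, foreign purchases of equities on the domestic stock exchange 185.9.)

-452.9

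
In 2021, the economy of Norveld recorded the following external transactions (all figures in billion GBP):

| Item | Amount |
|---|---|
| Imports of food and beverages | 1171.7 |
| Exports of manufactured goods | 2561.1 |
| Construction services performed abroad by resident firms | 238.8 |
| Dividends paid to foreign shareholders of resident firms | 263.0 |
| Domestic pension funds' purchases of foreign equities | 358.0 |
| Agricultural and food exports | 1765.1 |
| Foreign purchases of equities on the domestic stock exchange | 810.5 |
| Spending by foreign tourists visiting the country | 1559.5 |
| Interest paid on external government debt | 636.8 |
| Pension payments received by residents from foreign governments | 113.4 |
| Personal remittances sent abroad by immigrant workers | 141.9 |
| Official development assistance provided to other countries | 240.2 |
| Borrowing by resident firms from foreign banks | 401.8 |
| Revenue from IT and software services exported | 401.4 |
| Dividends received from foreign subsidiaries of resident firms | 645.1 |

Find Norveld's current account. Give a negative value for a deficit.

Goods: -1171.7 + 1765.1 + 2561.1 = 3154.5
Services: 1559.5 + 238.8 + 401.4 = 2199.7
Primary income: 645.1 - 263.0 - 636.8 = -254.7
Secondary income: -240.2 + 113.4 - 141.9 = -268.7
Current account = 3154.5 + 2199.7 + (-254.7) + (-268.7) = 4830.8
(Excluded from the current account — financial account: domestic pension funds' purchases of foreign equities 358.0, foreign purchases of equities on the domestic stock exchange 810.5, borrowing by resident firms from foreign banks 401.8.)

4830.8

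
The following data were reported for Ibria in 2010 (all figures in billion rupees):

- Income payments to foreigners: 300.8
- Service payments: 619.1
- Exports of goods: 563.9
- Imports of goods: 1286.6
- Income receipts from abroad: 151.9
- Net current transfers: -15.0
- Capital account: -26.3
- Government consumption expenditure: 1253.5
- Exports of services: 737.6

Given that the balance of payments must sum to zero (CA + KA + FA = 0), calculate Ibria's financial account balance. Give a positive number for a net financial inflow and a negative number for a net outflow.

794.4

Goods balance = 563.9 - 1286.6 = -722.7
Services balance = 737.6 - 619.1 = 118.5
Trade balance (goods + services) = -722.7 + 118.5 = -604.2
Net primary income = 151.9 - 300.8 = -148.9
Net secondary income = -15.0
Current account = -604.2 + (-148.9) + (-15.0) = -768.1
Financial account = -(-768.1 + (-26.3)) = 794.4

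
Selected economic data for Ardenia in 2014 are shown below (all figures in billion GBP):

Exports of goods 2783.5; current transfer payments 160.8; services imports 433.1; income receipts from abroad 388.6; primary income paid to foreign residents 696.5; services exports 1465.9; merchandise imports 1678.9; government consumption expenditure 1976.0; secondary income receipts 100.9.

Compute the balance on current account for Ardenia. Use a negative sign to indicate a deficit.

1769.6

Goods balance = 2783.5 - 1678.9 = 1104.6
Services balance = 1465.9 - 433.1 = 1032.8
Trade balance (goods + services) = 1104.6 + 1032.8 = 2137.4
Net primary income = 388.6 - 696.5 = -307.9
Net secondary income = 100.9 - 160.8 = -59.9
Current account = 2137.4 + (-307.9) + (-59.9) = 1769.6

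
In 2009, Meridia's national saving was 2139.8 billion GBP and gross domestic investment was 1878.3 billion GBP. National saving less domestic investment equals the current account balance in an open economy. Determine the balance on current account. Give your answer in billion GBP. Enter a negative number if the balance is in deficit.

261.5

S - I = CA (net lending to the rest of the world).
CA = S - I = 2139.8 - 1878.3 = 261.5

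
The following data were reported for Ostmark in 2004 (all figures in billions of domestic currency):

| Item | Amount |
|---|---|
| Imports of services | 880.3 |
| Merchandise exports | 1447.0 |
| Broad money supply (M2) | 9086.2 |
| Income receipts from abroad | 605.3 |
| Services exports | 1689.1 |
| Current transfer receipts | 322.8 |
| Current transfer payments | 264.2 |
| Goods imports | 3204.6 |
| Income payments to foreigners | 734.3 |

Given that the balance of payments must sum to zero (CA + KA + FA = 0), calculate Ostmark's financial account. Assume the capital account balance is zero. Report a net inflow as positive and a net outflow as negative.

1019.2

Goods balance = 1447.0 - 3204.6 = -1757.6
Services balance = 1689.1 - 880.3 = 808.8
Trade balance (goods + services) = -1757.6 + 808.8 = -948.8
Net primary income = 605.3 - 734.3 = -129.0
Net secondary income = 322.8 - 264.2 = 58.6
Current account = -948.8 + (-129.0) + 58.6 = -1019.2
Financial account = -(-1019.2) = 1019.2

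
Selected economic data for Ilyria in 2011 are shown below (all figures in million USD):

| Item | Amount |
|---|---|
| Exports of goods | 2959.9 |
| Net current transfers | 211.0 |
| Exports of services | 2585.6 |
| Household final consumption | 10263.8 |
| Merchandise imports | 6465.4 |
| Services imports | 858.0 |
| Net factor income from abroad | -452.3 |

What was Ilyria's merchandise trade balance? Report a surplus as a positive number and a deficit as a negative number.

-3505.5

Goods balance = 2959.9 - 6465.4 = -3505.5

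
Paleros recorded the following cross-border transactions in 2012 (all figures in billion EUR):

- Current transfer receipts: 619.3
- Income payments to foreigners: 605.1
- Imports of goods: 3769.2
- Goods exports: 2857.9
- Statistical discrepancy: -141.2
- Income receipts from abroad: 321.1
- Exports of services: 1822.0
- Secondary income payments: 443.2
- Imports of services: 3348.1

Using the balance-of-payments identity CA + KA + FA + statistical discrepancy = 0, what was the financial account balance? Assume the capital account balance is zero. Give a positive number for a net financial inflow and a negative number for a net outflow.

Goods balance = 2857.9 - 3769.2 = -911.3
Services balance = 1822.0 - 3348.1 = -1526.1
Trade balance (goods + services) = -911.3 + (-1526.1) = -2437.4
Net primary income = 321.1 - 605.1 = -284.0
Net secondary income = 619.3 - 443.2 = 176.1
Current account = -2437.4 + (-284.0) + 176.1 = -2545.3
Financial account = -(-2545.3 + (-141.2)) = 2686.5

2686.5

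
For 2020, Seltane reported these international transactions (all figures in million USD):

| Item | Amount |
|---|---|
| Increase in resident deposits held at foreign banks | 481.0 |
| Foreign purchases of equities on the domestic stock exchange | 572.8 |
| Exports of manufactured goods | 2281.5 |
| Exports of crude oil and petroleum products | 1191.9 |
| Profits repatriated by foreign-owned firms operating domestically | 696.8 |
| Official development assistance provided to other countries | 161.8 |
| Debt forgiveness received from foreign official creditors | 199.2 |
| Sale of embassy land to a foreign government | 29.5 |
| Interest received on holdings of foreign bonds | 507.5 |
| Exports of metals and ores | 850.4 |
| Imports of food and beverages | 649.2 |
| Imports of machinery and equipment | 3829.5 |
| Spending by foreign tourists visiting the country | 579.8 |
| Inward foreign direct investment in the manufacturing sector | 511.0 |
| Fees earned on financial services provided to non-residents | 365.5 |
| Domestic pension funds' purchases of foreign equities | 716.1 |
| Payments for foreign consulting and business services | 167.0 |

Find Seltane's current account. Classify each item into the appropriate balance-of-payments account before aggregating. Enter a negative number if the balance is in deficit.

272.3

Goods: -3829.5 + 1191.9 + 2281.5 - 649.2 + 850.4 = -154.9
Services: 579.8 + 365.5 - 167.0 = 778.3
Primary income: 507.5 - 696.8 = -189.3
Secondary income: -161.8
Current account = (-154.9) + 778.3 + (-189.3) + (-161.8) = 272.3
(Excluded from the current account — financial account: increase in resident deposits held at foreign banks 481.0, foreign purchases of equities on the domestic stock exchange 572.8, inward foreign direct investment in the manufacturing sector 511.0, domestic pension funds' purchases of foreign equities 716.1; capital account: debt forgiveness received from foreign official creditors 199.2, sale of embassy land to a foreign government 29.5.)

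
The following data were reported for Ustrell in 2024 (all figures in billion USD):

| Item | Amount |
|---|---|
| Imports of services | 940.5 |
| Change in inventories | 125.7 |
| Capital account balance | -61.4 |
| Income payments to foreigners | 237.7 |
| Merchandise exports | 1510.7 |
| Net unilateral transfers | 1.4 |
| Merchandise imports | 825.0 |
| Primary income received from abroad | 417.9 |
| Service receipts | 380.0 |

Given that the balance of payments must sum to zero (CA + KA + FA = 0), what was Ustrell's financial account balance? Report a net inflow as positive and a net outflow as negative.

-245.4

Goods balance = 1510.7 - 825.0 = 685.7
Services balance = 380.0 - 940.5 = -560.5
Trade balance (goods + services) = 685.7 + (-560.5) = 125.2
Net primary income = 417.9 - 237.7 = 180.2
Net secondary income = 1.4
Current account = 125.2 + 180.2 + 1.4 = 306.8
Financial account = -(306.8 + (-61.4)) = -245.4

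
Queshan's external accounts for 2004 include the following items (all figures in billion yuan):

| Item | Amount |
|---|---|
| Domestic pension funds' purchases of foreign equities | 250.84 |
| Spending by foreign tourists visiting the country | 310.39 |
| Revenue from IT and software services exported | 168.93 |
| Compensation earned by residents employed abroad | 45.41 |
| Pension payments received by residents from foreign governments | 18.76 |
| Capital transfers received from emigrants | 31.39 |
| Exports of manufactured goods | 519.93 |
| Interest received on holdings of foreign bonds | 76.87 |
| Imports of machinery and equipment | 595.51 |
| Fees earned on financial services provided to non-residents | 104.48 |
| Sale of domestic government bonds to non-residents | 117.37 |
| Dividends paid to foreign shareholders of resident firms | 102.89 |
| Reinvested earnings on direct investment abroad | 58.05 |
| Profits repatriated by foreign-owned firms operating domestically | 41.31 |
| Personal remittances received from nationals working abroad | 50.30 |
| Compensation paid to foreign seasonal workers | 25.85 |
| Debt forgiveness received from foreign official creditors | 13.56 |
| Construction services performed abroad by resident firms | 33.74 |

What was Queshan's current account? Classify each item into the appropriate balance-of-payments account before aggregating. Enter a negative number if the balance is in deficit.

Goods: -595.51 + 519.93 = -75.58
Services: 168.93 + 33.74 + 104.48 + 310.39 = 617.54
Primary income: 76.87 - 25.85 - 102.89 + 45.41 + 58.05 - 41.31 = 10.28
Secondary income: 50.30 + 18.76 = 69.06
Current account = (-75.58) + 617.54 + 10.28 + 69.06 = 621.30
(Excluded from the current account — financial account: domestic pension funds' purchases of foreign equities 250.84, sale of domestic government bonds to non-residents 117.37; capital account: capital transfers received from emigrants 31.39, debt forgiveness received from foreign official creditors 13.56.)

621.30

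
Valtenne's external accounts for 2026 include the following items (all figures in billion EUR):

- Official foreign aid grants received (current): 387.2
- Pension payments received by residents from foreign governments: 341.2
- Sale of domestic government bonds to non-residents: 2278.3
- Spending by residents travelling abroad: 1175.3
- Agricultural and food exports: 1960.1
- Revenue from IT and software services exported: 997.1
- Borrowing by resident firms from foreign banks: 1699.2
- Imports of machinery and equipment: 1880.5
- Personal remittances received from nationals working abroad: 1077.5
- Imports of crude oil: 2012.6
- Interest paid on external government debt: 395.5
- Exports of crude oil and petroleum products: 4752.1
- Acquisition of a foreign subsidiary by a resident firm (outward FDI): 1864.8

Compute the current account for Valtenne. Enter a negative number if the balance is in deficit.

Goods: 1960.1 - 1880.5 - 2012.6 + 4752.1 = 2819.1
Services: 997.1 - 1175.3 = -178.2
Primary income: -395.5
Secondary income: 341.2 + 1077.5 + 387.2 = 1805.9
Current account = 2819.1 + (-178.2) + (-395.5) + 1805.9 = 4051.3
(Excluded from the current account — financial account: sale of domestic government bonds to non-residents 2278.3, borrowing by resident firms from foreign banks 1699.2, acquisition of a foreign subsidiary by a resident firm (outward FDI) 1864.8.)

4051.3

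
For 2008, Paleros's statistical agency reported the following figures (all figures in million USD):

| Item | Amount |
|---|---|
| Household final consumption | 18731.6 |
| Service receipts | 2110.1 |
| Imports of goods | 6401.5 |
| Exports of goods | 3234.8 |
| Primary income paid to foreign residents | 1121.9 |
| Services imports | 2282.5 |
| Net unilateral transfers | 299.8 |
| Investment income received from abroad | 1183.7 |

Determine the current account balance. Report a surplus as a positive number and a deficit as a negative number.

Goods balance = 3234.8 - 6401.5 = -3166.7
Services balance = 2110.1 - 2282.5 = -172.4
Trade balance (goods + services) = -3166.7 + (-172.4) = -3339.1
Net primary income = 1183.7 - 1121.9 = 61.8
Net secondary income = 299.8
Current account = -3339.1 + 61.8 + 299.8 = -2977.5

-2977.5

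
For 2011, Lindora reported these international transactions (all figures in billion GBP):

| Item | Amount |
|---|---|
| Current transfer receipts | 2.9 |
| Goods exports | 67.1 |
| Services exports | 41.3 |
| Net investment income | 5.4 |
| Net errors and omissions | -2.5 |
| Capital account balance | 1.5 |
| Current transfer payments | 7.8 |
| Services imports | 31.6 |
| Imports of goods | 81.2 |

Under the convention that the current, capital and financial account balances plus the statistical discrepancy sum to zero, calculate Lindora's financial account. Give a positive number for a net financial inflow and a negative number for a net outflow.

4.9

Goods balance = 67.1 - 81.2 = -14.1
Services balance = 41.3 - 31.6 = 9.7
Trade balance (goods + services) = -14.1 + 9.7 = -4.4
Net primary income = 5.4
Net secondary income = 2.9 - 7.8 = -4.9
Current account = -4.4 + 5.4 + (-4.9) = -3.9
Financial account = -(-3.9 + 1.5 + (-2.5)) = 4.9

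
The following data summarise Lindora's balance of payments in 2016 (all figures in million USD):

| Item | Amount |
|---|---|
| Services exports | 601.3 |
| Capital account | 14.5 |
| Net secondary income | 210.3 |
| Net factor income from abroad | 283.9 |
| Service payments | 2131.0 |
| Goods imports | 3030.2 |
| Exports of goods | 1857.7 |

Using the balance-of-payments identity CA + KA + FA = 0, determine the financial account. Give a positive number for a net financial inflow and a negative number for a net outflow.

2193.5

Goods balance = 1857.7 - 3030.2 = -1172.5
Services balance = 601.3 - 2131.0 = -1529.7
Trade balance (goods + services) = -1172.5 + (-1529.7) = -2702.2
Net primary income = 283.9
Net secondary income = 210.3
Current account = -2702.2 + 283.9 + 210.3 = -2208.0
Financial account = -(-2208.0 + 14.5) = 2193.5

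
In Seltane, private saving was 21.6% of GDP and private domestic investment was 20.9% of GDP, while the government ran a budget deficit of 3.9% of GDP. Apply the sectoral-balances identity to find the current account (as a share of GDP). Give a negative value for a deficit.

By the sectoral-balances identity, CA = (S_private - I) + (T - G).
Private balance = 21.6 - 20.9 = 0.7
Government balance (T - G) = -3.9
CA = 0.7 + (-3.9) = -3.2

-3.2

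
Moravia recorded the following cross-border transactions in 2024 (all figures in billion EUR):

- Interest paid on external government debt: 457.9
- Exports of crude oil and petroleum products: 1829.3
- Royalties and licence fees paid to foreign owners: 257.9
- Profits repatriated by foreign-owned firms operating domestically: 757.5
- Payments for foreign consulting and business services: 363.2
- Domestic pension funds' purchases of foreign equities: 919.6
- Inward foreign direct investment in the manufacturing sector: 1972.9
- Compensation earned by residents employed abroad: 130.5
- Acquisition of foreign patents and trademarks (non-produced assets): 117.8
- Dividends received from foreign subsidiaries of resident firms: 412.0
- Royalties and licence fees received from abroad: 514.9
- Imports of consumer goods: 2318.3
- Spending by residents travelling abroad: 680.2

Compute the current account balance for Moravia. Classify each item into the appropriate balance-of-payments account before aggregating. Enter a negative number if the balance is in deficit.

Goods: -2318.3 + 1829.3 = -489.0
Services: -680.2 + 514.9 - 257.9 - 363.2 = -786.4
Primary income: -457.9 + 130.5 - 757.5 + 412.0 = -672.9
Current account = (-489.0) + (-786.4) + (-672.9) = -1948.3
(Excluded from the current account — financial account: domestic pension funds' purchases of foreign equities 919.6, inward foreign direct investment in the manufacturing sector 1972.9; capital account: acquisition of foreign patents and trademarks (non-produced assets) 117.8.)

-1948.3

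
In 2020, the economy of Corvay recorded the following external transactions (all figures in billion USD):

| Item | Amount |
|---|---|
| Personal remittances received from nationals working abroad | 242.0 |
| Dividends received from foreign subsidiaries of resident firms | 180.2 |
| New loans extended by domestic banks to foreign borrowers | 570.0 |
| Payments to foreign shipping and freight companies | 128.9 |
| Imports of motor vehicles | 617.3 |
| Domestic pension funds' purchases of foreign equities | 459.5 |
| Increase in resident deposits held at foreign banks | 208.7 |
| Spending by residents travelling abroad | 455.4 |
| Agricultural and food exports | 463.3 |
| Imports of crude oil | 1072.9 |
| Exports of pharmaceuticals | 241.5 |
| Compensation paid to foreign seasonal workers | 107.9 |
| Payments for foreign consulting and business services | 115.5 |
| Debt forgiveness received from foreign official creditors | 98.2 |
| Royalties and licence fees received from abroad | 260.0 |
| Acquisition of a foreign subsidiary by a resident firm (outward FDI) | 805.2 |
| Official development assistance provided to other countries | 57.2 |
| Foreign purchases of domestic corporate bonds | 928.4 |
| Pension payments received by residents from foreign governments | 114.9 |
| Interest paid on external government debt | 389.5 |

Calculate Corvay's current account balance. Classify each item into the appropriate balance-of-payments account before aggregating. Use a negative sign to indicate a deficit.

-1442.7

Goods: -617.3 + 463.3 + 241.5 - 1072.9 = -985.4
Services: -128.9 + 260.0 - 115.5 - 455.4 = -439.8
Primary income: -107.9 - 389.5 + 180.2 = -317.2
Secondary income: 114.9 - 57.2 + 242.0 = 299.7
Current account = (-985.4) + (-439.8) + (-317.2) + 299.7 = -1442.7
(Excluded from the current account — financial account: new loans extended by domestic banks to foreign borrowers 570.0, domestic pension funds' purchases of foreign equities 459.5, increase in resident deposits held at foreign banks 208.7, acquisition of a foreign subsidiary by a resident firm (outward FDI) 805.2, foreign purchases of domestic corporate bonds 928.4; capital account: debt forgiveness received from foreign official creditors 98.2.)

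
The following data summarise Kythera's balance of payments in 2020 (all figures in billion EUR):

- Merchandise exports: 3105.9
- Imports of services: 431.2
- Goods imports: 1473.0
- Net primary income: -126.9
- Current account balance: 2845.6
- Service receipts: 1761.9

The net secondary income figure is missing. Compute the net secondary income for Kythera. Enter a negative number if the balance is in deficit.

Current account = goods balance + services balance + net primary income + net secondary income
Sum of the known components = 2836.7
Net secondary income = CA - (known components) = 2845.6 - 2836.7 = 8.9

8.9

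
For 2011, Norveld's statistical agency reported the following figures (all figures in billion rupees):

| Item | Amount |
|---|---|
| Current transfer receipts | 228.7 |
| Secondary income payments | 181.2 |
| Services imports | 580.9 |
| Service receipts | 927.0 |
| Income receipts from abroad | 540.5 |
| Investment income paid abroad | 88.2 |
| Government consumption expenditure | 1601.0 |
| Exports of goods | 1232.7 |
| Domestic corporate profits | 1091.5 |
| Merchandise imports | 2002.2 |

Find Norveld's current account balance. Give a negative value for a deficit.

76.4

Goods balance = 1232.7 - 2002.2 = -769.5
Services balance = 927.0 - 580.9 = 346.1
Trade balance (goods + services) = -769.5 + 346.1 = -423.4
Net primary income = 540.5 - 88.2 = 452.3
Net secondary income = 228.7 - 181.2 = 47.5
Current account = -423.4 + 452.3 + 47.5 = 76.4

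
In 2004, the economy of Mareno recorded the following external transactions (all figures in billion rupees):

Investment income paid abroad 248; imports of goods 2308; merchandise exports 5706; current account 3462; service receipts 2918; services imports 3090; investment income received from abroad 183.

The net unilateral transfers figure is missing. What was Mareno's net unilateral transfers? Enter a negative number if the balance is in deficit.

301

Current account = goods balance + services balance + net primary income + net secondary income
Sum of the known components = 3161
Net unilateral transfers = CA - (known components) = 3462 - 3161 = 301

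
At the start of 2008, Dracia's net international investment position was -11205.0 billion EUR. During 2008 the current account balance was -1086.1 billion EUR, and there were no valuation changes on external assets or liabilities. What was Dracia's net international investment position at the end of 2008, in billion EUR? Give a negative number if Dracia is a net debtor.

-12291.1

With no valuation effects, change in NIIP = current account = -1086.1
End-of-year NIIP = -11205.0 + (-1086.1) = -12291.1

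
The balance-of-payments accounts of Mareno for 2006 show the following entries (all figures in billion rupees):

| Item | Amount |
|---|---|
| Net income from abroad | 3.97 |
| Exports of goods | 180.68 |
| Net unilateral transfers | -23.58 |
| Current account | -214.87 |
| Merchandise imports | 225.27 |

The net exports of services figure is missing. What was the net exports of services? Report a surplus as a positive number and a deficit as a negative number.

Current account = goods balance + services balance + net primary income + net secondary income
Sum of the known components = -64.20
Net exports of services = CA - (known components) = -214.87 - (-64.20) = -150.67

-150.67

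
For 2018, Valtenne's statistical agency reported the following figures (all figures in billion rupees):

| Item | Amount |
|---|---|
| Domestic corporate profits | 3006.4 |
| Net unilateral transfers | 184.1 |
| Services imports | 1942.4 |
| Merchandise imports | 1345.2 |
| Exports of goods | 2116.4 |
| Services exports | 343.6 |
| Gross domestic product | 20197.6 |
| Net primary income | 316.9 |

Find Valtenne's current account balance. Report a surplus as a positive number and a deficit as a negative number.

Goods balance = 2116.4 - 1345.2 = 771.2
Services balance = 343.6 - 1942.4 = -1598.8
Trade balance (goods + services) = 771.2 + (-1598.8) = -827.6
Net primary income = 316.9
Net secondary income = 184.1
Current account = -827.6 + 316.9 + 184.1 = -326.6

-326.6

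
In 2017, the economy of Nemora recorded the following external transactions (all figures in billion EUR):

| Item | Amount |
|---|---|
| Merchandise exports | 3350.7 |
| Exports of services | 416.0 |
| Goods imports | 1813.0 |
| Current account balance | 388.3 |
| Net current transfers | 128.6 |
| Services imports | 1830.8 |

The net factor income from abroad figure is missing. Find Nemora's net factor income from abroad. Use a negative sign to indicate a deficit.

Current account = goods balance + services balance + net primary income + net secondary income
Sum of the known components = 251.5
Net factor income from abroad = CA - (known components) = 388.3 - 251.5 = 136.8

136.8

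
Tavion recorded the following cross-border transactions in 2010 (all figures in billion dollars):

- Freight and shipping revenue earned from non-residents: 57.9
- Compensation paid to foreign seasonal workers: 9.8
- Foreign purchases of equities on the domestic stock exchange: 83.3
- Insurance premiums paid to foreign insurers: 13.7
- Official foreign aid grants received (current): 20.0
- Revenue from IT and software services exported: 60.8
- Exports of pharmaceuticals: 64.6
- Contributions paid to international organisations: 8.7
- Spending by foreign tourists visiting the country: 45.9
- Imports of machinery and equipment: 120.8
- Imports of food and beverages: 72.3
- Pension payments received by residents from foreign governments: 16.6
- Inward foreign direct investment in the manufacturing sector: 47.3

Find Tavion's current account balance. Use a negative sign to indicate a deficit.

40.5

Goods: -72.3 - 120.8 + 64.6 = -128.5
Services: 57.9 + 45.9 + 60.8 - 13.7 = 150.9
Primary income: -9.8
Secondary income: 16.6 + 20.0 - 8.7 = 27.9
Current account = (-128.5) + 150.9 + (-9.8) + 27.9 = 40.5
(Excluded from the current account — financial account: foreign purchases of equities on the domestic stock exchange 83.3, inward foreign direct investment in the manufacturing sector 47.3.)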